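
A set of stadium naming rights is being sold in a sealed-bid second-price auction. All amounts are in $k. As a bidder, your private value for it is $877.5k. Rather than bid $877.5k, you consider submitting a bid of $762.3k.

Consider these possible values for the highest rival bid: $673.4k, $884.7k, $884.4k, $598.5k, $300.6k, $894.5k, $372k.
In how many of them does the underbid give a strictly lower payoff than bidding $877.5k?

0

The deviation hurts exactly when the highest competing bid lies strictly between $762.3k and $877.5k — underbidding then forfeits a profitable win.
$673.4k: below both → same outcome either way.
$884.7k: above both → same outcome either way.
$884.4k: above both → same outcome either way.
$598.5k: below both → same outcome either way.
$300.6k: below both → same outcome either way.
$894.5k: above both → same outcome either way.
$372k: below both → same outcome either way.
Count: 0.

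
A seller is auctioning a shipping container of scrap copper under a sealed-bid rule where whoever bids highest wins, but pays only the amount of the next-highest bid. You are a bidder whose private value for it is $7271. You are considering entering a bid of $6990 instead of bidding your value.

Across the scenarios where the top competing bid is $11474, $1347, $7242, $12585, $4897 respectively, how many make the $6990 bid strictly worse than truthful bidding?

1

The deviation hurts exactly when the highest competing bid lies strictly between $6990 and $7271 — underbidding then forfeits a profitable win.
$11474: above both → same outcome either way.
$1347: below both → same outcome either way.
$7242: inside the interval → strictly worse (loss $29).
$12585: above both → same outcome either way.
$4897: below both → same outcome either way.
Count: 1.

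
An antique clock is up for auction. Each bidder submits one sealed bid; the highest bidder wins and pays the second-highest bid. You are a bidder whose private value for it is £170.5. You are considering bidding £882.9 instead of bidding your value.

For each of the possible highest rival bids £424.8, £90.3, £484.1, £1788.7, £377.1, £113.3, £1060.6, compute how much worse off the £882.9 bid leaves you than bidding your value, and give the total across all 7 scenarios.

£774.5

The deviation costs you only when the competing bid falls strictly between £170.5 and £882.9; elsewhere both bids give the same outcome.
£424.8: truthful payoff £0, deviation payoff −£254.3 → loss £254.3.
£90.3: outcomes coincide → loss £0.
£484.1: truthful payoff £0, deviation payoff −£313.6 → loss £313.6.
£1788.7: outcomes coincide → loss £0.
£377.1: truthful payoff £0, deviation payoff −£206.6 → loss £206.6.
£113.3: outcomes coincide → loss £0.
£1060.6: outcomes coincide → loss £0.
Total loss = £254.3 + £313.6 + £206.6 = £774.5.
Because the price is fixed by the runner-up's bid, deviating from your value can only change a good outcome into a bad one — never the reverse.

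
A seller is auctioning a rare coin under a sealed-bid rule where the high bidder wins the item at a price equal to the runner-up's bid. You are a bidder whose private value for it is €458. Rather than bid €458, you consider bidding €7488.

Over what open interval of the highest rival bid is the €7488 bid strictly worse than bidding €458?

(€458, €7488)

If the competing bid is below €458, both bids win at the same price — no difference.
If it is above €7488, both bids lose — no difference.
If it lies strictly between €458 and €7488, bidding your value loses (payoff 0) while bidding €7488 wins at a price above your value (payoff negative).
So the deviation strictly hurts on the open interval (€458, €7488).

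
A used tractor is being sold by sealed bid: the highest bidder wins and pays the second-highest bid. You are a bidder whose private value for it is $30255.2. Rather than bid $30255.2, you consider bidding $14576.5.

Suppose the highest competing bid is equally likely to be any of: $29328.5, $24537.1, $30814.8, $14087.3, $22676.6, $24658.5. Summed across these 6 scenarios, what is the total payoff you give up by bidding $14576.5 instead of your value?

The deviation costs you only when the competing bid falls strictly between $14576.5 and $30255.2; elsewhere both bids give the same outcome.
$29328.5: truthful payoff $926.7, deviation payoff $0 → loss $926.7.
$24537.1: truthful payoff $5718.1, deviation payoff $0 → loss $5718.1.
$30814.8: outcomes coincide → loss $0.
$14087.3: outcomes coincide → loss $0.
$22676.6: truthful payoff $7578.6, deviation payoff $0 → loss $7578.6.
$24658.5: truthful payoff $5596.7, deviation payoff $0 → loss $5596.7.
Total loss = $926.7 + $5718.1 + $7578.6 + $5596.7 = $19820.1.

$19820.1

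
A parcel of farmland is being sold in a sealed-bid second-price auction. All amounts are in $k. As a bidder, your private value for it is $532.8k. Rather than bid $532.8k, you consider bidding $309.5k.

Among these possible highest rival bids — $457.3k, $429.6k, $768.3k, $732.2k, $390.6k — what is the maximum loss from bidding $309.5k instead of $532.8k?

$142.2k

$457.3k: truthful gives $75.5k, deviation gives $0k → loss $75.5k.
$429.6k: truthful gives $103.2k, deviation gives $0k → loss $103.2k.
$768.3k: same outcome either way → loss $0k.
$732.2k: same outcome either way → loss $0k.
$390.6k: truthful gives $142.2k, deviation gives $0k → loss $142.2k.
Maximum loss: $142.2k.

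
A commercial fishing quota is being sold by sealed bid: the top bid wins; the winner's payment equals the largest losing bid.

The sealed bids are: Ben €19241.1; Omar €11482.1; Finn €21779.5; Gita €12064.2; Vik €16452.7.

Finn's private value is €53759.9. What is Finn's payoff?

€34518.8

Highest bid: Finn at €21779.5, so Finn wins.
Second-highest bid: Ben at €19241.1 — that is the price the winner pays.
Finn's payoff = value − price = €53759.9 − €19241.1 = €34518.8.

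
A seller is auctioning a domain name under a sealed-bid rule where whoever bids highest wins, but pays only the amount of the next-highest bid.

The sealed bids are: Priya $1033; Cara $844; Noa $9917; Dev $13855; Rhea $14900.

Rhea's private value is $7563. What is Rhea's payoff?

−$6292

Highest bid: Rhea at $14900, so Rhea wins.
Second-highest bid: Dev at $13855 — that is the price the winner pays.
Rhea's payoff = value − price = $7563 − $13855 = −$6292.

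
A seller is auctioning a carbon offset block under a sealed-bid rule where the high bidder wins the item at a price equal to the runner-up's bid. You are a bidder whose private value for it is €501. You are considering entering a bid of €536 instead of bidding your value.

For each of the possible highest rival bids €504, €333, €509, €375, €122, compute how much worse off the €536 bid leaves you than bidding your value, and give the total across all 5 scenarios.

The deviation costs you only when the competing bid falls strictly between €501 and €536; elsewhere both bids give the same outcome.
€504: truthful payoff €0, deviation payoff −€3 → loss €3.
€333: outcomes coincide → loss €0.
€509: truthful payoff €0, deviation payoff −€8 → loss €8.
€375: outcomes coincide → loss €0.
€122: outcomes coincide → loss €0.
Total loss = €3 + €8 = €11.

€11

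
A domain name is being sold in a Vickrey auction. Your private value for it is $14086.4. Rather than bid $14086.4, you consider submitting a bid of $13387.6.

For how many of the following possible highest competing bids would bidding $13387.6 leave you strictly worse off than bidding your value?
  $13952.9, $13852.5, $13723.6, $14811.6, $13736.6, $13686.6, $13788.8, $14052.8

The deviation hurts exactly when the highest competing bid lies strictly between $13387.6 and $14086.4 — underbidding then forfeits a profitable win.
$13952.9: inside the interval → strictly worse (loss $133.5).
$13852.5: inside the interval → strictly worse (loss $233.9).
$13723.6: inside the interval → strictly worse (loss $362.8).
$14811.6: above both → same outcome either way.
$13736.6: inside the interval → strictly worse (loss $349.8).
$13686.6: inside the interval → strictly worse (loss $399.8).
$13788.8: inside the interval → strictly worse (loss $297.6).
$14052.8: inside the interval → strictly worse (loss $33.6).
Count: 7.

7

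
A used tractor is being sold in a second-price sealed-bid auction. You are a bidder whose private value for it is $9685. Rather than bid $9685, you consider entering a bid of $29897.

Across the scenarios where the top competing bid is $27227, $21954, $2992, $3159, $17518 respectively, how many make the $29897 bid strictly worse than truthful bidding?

3

The deviation hurts exactly when the highest competing bid lies strictly between $9685 and $29897 — overbidding then wins at a price above your value.
$27227: inside the interval → strictly worse (loss $17542).
$21954: inside the interval → strictly worse (loss $12269).
$2992: below both → same outcome either way.
$3159: below both → same outcome either way.
$17518: inside the interval → strictly worse (loss $7833).
Count: 3.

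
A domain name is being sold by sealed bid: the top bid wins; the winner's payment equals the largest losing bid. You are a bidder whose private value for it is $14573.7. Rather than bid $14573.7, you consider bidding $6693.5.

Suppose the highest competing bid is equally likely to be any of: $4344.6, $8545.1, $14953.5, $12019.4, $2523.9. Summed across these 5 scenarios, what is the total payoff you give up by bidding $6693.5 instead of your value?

$8582.9

The deviation costs you only when the competing bid falls strictly between $6693.5 and $14573.7; elsewhere both bids give the same outcome.
$4344.6: outcomes coincide → loss $0.
$8545.1: truthful payoff $6028.6, deviation payoff $0 → loss $6028.6.
$14953.5: outcomes coincide → loss $0.
$12019.4: truthful payoff $2554.3, deviation payoff $0 → loss $2554.3.
$2523.9: outcomes coincide → loss $0.
Total loss = $6028.6 + $2554.3 = $8582.9.
In a second-price auction your bid sets only whether you win, not what you pay, so bidding your true value is weakly dominant.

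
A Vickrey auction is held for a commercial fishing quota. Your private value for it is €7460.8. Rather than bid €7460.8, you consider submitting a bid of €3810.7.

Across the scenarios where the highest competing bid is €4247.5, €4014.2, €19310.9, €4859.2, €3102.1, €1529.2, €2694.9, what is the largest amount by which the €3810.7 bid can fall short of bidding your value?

€4247.5: truthful gives €3213.3, deviation gives €0 → loss €3213.3.
€4014.2: truthful gives €3446.6, deviation gives €0 → loss €3446.6.
€19310.9: same outcome either way → loss €0.
€4859.2: truthful gives €2601.6, deviation gives €0 → loss €2601.6.
€3102.1: same outcome either way → loss €0.
€1529.2: same outcome either way → loss €0.
€2694.9: same outcome either way → loss €0.
Maximum loss: €3446.6.

€3446.6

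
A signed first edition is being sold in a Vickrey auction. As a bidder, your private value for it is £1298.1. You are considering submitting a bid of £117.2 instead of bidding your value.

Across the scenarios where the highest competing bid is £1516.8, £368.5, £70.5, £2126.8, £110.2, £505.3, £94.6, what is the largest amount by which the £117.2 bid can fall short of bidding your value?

£929.6

£1516.8: same outcome either way → loss £0.
£368.5: truthful gives £929.6, deviation gives £0 → loss £929.6.
£70.5: same outcome either way → loss £0.
£2126.8: same outcome either way → loss £0.
£110.2: same outcome either way → loss £0.
£505.3: truthful gives £792.8, deviation gives £0 → loss £792.8.
£94.6: same outcome either way → loss £0.
Maximum loss: £929.6.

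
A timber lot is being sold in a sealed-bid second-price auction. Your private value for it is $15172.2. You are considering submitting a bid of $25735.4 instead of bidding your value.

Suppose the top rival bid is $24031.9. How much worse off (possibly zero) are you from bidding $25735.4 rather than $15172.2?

Bidding your value $15172.2: you lose (since $15172.2 < $24031.9). Payoff $0.
Bidding $25735.4: you win and pay $24031.9. Payoff $15172.2 − $24031.9 = −$8859.7.
The competing bid $24031.9 lies between your value and your inflated bid, so overbidding wins an item priced above your value.
Loss from deviating = $0 − (−$8859.7) = $8859.7.

$8859.7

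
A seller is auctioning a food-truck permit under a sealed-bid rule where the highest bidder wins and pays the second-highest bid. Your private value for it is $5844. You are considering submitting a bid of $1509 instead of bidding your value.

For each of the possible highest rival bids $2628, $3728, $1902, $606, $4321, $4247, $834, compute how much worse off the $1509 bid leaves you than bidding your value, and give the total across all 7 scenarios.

The deviation costs you only when the competing bid falls strictly between $1509 and $5844; elsewhere both bids give the same outcome.
$2628: truthful payoff $3216, deviation payoff $0 → loss $3216.
$3728: truthful payoff $2116, deviation payoff $0 → loss $2116.
$1902: truthful payoff $3942, deviation payoff $0 → loss $3942.
$606: outcomes coincide → loss $0.
$4321: truthful payoff $1523, deviation payoff $0 → loss $1523.
$4247: truthful payoff $1597, deviation payoff $0 → loss $1597.
$834: outcomes coincide → loss $0.
Total loss = $3216 + $2116 + $3942 + $1523 + $1597 = $12394.

$12394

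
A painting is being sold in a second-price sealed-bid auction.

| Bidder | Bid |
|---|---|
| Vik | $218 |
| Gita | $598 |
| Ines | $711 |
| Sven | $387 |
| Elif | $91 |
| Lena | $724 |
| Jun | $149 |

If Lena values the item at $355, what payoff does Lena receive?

−$356

Highest bid: Lena at $724, so Lena wins.
Second-highest bid: Ines at $711 — that is the price the winner pays.
Lena's payoff = value − price = $355 − $711 = −$356.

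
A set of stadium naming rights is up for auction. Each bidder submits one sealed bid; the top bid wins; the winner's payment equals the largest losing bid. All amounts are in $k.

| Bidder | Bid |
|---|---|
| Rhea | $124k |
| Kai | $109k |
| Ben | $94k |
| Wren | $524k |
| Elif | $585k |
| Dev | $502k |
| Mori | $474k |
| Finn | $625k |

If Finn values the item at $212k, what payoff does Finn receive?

−$373k

Highest bid: Finn at $625k, so Finn wins.
Second-highest bid: Elif at $585k — that is the price the winner pays.
Finn's payoff = value − price = $212k − $585k = −$373k.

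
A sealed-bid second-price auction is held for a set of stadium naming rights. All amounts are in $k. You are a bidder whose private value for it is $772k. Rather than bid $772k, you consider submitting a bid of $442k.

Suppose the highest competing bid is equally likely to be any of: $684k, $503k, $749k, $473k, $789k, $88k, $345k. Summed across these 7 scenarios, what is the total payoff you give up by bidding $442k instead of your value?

$679k

The deviation costs you only when the competing bid falls strictly between $442k and $772k; elsewhere both bids give the same outcome.
$684k: truthful payoff $88k, deviation payoff $0k → loss $88k.
$503k: truthful payoff $269k, deviation payoff $0k → loss $269k.
$749k: truthful payoff $23k, deviation payoff $0k → loss $23k.
$473k: truthful payoff $299k, deviation payoff $0k → loss $299k.
$789k: outcomes coincide → loss $0k.
$88k: outcomes coincide → loss $0k.
$345k: outcomes coincide → loss $0k.
Total loss = $88k + $269k + $23k + $299k = $679k.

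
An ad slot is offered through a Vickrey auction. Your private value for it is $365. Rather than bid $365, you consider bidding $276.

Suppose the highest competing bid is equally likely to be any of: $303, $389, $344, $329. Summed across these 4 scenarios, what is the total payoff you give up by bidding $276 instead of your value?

$119

The deviation costs you only when the competing bid falls strictly between $276 and $365; elsewhere both bids give the same outcome.
$303: truthful payoff $62, deviation payoff $0 → loss $62.
$389: outcomes coincide → loss $0.
$344: truthful payoff $21, deviation payoff $0 → loss $21.
$329: truthful payoff $36, deviation payoff $0 → loss $36.
Total loss = $62 + $21 + $36 = $119.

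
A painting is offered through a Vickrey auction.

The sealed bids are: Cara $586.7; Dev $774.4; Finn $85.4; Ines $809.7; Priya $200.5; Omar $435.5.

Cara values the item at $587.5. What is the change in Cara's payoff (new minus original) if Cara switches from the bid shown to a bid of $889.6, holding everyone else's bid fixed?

The highest bid among the other bidders is $809.7; Cara's bid doesn't change that.
Original bid $586.7: Cara is not highest (top rival bid is $809.7); payoff $0.
Alternative bid $889.6: Cara is highest, pays the top rival bid $809.7; payoff $587.5 − $809.7 = −$222.2.
Change in payoff = −$222.2 − ($0) = −$222.2.

−$222.2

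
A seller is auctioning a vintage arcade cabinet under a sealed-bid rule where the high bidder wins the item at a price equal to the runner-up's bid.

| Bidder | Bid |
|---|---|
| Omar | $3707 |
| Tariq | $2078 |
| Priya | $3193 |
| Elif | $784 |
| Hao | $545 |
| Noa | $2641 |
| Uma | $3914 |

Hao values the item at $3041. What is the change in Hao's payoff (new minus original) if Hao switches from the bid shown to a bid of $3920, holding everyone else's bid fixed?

The highest bid among the other bidders is $3914; Hao's bid doesn't change that.
Original bid $545: Hao is not highest (top rival bid is $3914); payoff $0.
Alternative bid $3920: Hao is highest, pays the top rival bid $3914; payoff $3041 − $3914 = −$873.
Change in payoff = −$873 − ($0) = −$873.

−$873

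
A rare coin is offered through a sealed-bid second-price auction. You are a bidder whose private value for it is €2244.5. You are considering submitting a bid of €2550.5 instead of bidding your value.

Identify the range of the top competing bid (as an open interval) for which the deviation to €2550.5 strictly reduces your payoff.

If the competing bid is below €2244.5, both bids win at the same price — no difference.
If it is above €2550.5, both bids lose — no difference.
If it lies strictly between €2244.5 and €2550.5, bidding your value loses (payoff 0) while bidding €2550.5 wins at a price above your value (payoff negative).
So the deviation strictly hurts on the open interval (€2244.5, €2550.5).
In a second-price auction your bid sets only whether you win, not what you pay, so bidding your true value is weakly dominant.

(€2244.5, €2550.5)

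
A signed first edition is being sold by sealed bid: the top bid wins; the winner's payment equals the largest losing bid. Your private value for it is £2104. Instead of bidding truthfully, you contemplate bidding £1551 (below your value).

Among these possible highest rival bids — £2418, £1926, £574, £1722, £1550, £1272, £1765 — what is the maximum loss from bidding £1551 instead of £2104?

£382

£2418: same outcome either way → loss £0.
£1926: truthful gives £178, deviation gives £0 → loss £178.
£574: same outcome either way → loss £0.
£1722: truthful gives £382, deviation gives £0 → loss £382.
£1550: same outcome either way → loss £0.
£1272: same outcome either way → loss £0.
£1765: truthful gives £339, deviation gives £0 → loss £339.
Maximum loss: £382.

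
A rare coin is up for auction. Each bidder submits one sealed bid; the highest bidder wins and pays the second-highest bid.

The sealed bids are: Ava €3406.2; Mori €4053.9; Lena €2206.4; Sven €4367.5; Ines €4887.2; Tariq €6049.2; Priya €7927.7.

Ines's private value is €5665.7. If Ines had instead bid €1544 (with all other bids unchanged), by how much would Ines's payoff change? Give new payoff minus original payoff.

€0

The highest bid among the other bidders is €7927.7; Ines's bid doesn't change that.
Original bid €4887.2: Ines is not highest (top rival bid is €7927.7); payoff €0.
Alternative bid €1544: Ines is not highest (top rival bid is €7927.7); payoff €0.
Change in payoff = €0 − (€0) = €0.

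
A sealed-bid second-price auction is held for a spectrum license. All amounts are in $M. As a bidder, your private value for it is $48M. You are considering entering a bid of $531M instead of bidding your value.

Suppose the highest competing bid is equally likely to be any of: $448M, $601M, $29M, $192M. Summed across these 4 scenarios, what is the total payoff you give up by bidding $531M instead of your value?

The deviation costs you only when the competing bid falls strictly between $48M and $531M; elsewhere both bids give the same outcome.
$448M: truthful payoff $0M, deviation payoff −$400M → loss $400M.
$601M: outcomes coincide → loss $0M.
$29M: outcomes coincide → loss $0M.
$192M: truthful payoff $0M, deviation payoff −$144M → loss $144M.
Total loss = $400M + $144M = $544M.
Because the price is fixed by the runner-up's bid, deviating from your value can only change a good outcome into a bad one — never the reverse.

$544M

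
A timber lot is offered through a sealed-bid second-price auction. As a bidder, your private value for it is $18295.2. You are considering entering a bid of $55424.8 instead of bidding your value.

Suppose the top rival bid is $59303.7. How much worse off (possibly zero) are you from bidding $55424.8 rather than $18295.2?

Bidding your value $18295.2: you lose (since $18295.2 < $59303.7). Payoff $0.
Bidding $55424.8: you lose. Payoff $0.
Difference = $0 − $0 = $0; both bids lead to the same outcome because the competing bid is above both your value and your alternative bid.

$0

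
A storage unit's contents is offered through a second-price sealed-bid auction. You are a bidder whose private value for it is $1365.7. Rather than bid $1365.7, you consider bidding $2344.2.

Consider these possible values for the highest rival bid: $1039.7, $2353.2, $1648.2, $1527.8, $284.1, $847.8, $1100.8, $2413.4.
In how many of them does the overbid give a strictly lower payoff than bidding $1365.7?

2

The deviation hurts exactly when the highest competing bid lies strictly between $1365.7 and $2344.2 — overbidding then wins at a price above your value.
$1039.7: below both → same outcome either way.
$2353.2: above both → same outcome either way.
$1648.2: inside the interval → strictly worse (loss $282.5).
$1527.8: inside the interval → strictly worse (loss $162.1).
$284.1: below both → same outcome either way.
$847.8: below both → same outcome either way.
$1100.8: below both → same outcome either way.
$2413.4: above both → same outcome either way.
Count: 2.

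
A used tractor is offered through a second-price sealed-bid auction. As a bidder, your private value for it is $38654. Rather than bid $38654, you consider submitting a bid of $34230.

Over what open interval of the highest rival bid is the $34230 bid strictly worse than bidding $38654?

If the competing bid is below $34230, both bids win at the same price — no difference.
If it is above $38654, both bids lose — no difference.
If it lies strictly between $34230 and $38654, bidding your value wins at a price below your value (positive payoff) while bidding $34230 loses (payoff 0).
So the deviation strictly hurts on the open interval ($34230, $38654).

($34230, $38654)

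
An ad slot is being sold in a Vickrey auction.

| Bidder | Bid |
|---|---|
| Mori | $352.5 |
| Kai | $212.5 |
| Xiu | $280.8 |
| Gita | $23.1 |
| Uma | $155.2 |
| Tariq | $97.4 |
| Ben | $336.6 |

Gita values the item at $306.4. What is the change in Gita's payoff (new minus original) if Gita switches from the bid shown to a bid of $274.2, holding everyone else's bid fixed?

The highest bid among the other bidders is $352.5; Gita's bid doesn't change that.
Original bid $23.1: Gita is not highest (top rival bid is $352.5); payoff $0.
Alternative bid $274.2: Gita is not highest (top rival bid is $352.5); payoff $0.
Change in payoff = $0 − ($0) = $0.

$0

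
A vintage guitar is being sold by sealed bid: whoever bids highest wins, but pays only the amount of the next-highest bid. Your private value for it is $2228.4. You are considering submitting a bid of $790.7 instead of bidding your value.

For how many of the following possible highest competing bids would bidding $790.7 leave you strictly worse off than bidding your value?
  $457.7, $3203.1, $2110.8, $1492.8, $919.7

3

The deviation hurts exactly when the highest competing bid lies strictly between $790.7 and $2228.4 — underbidding then forfeits a profitable win.
$457.7: below both → same outcome either way.
$3203.1: above both → same outcome either way.
$2110.8: inside the interval → strictly worse (loss $117.6).
$1492.8: inside the interval → strictly worse (loss $735.6).
$919.7: inside the interval → strictly worse (loss $1308.7).
Count: 3.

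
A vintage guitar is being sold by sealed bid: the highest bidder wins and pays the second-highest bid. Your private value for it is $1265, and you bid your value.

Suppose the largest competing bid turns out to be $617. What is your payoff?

$648

Your bid $1265 exceeds the highest competing bid $617, so you win.
In a second-price auction the winner pays the second-highest bid, $617.
Payoff = value − price = $1265 − $617 = $648.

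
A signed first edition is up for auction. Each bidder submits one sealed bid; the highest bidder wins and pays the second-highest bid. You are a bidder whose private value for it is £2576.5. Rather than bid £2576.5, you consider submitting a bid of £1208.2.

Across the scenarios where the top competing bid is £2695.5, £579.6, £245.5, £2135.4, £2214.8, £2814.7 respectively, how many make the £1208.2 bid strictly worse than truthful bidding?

The deviation hurts exactly when the highest competing bid lies strictly between £1208.2 and £2576.5 — underbidding then forfeits a profitable win.
£2695.5: above both → same outcome either way.
£579.6: below both → same outcome either way.
£245.5: below both → same outcome either way.
£2135.4: inside the interval → strictly worse (loss £441.1).
£2214.8: inside the interval → strictly worse (loss £361.7).
£2814.7: above both → same outcome either way.
Count: 2.

2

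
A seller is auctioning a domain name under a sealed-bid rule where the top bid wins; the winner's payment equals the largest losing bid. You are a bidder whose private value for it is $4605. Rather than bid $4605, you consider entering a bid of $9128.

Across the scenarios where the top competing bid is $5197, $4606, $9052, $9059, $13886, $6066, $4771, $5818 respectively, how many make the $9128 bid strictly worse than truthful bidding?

7

The deviation hurts exactly when the highest competing bid lies strictly between $4605 and $9128 — overbidding then wins at a price above your value.
$5197: inside the interval → strictly worse (loss $592).
$4606: inside the interval → strictly worse (loss $1).
$9052: inside the interval → strictly worse (loss $4447).
$9059: inside the interval → strictly worse (loss $4454).
$13886: above both → same outcome either way.
$6066: inside the interval → strictly worse (loss $1461).
$4771: inside the interval → strictly worse (loss $166).
$5818: inside the interval → strictly worse (loss $1213).
Count: 7.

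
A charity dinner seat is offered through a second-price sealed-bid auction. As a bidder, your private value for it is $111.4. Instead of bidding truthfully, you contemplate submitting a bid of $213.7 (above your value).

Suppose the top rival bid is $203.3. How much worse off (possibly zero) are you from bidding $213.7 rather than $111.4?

Bidding your value $111.4: you lose (since $111.4 < $203.3). Payoff $0.
Bidding $213.7: you win and pay $203.3. Payoff $111.4 − $203.3 = −$91.9.
The competing bid $203.3 lies between your value and your inflated bid, so overbidding wins an item priced above your value.
Loss from deviating = $0 − (−$91.9) = $91.9.
Because the price is fixed by the runner-up's bid, deviating from your value can only change a good outcome into a bad one — never the reverse.

$91.9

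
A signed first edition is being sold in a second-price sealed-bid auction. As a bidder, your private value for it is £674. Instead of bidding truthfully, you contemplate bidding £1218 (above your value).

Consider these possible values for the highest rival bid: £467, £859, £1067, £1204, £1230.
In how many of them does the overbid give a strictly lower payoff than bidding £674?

The deviation hurts exactly when the highest competing bid lies strictly between £674 and £1218 — overbidding then wins at a price above your value.
£467: below both → same outcome either way.
£859: inside the interval → strictly worse (loss £185).
£1067: inside the interval → strictly worse (loss £393).
£1204: inside the interval → strictly worse (loss £530).
£1230: above both → same outcome either way.
Count: 3.

3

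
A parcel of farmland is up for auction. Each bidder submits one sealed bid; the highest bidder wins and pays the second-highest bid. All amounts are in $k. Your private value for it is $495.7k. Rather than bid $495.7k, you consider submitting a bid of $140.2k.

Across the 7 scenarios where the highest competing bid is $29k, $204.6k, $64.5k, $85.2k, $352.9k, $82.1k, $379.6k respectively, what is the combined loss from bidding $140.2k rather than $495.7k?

The deviation costs you only when the competing bid falls strictly between $140.2k and $495.7k; elsewhere both bids give the same outcome.
$29k: outcomes coincide → loss $0k.
$204.6k: truthful payoff $291.1k, deviation payoff $0k → loss $291.1k.
$64.5k: outcomes coincide → loss $0k.
$85.2k: outcomes coincide → loss $0k.
$352.9k: truthful payoff $142.8k, deviation payoff $0k → loss $142.8k.
$82.1k: outcomes coincide → loss $0k.
$379.6k: truthful payoff $116.1k, deviation payoff $0k → loss $116.1k.
Total loss = $291.1k + $142.8k + $116.1k = $550k.

$550k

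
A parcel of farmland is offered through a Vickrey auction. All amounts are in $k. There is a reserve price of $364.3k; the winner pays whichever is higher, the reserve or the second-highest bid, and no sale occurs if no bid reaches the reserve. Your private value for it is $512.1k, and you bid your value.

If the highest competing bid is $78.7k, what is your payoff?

Your bid $512.1k is the highest and exceeds the reserve.
Price = max(second-highest bid, reserve) = max($78.7k, $364.3k) = $364.3k.
Payoff = $512.1k − $364.3k = $147.8k.

$147.8k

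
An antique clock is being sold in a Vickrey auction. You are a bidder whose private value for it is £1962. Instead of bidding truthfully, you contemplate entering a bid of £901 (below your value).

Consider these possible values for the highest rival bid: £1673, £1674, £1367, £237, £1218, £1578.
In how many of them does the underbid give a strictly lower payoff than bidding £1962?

The deviation hurts exactly when the highest competing bid lies strictly between £901 and £1962 — underbidding then forfeits a profitable win.
£1673: inside the interval → strictly worse (loss £289).
£1674: inside the interval → strictly worse (loss £288).
£1367: inside the interval → strictly worse (loss £595).
£237: below both → same outcome either way.
£1218: inside the interval → strictly worse (loss £744).
£1578: inside the interval → strictly worse (loss £384).
Count: 5.

5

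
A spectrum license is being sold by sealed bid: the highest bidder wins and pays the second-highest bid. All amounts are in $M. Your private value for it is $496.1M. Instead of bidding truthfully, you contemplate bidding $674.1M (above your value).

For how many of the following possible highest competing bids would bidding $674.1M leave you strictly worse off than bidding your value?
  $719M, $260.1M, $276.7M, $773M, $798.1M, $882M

0

The deviation hurts exactly when the highest competing bid lies strictly between $496.1M and $674.1M — overbidding then wins at a price above your value.
$719M: above both → same outcome either way.
$260.1M: below both → same outcome either way.
$276.7M: below both → same outcome either way.
$773M: above both → same outcome either way.
$798.1M: above both → same outcome either way.
$882M: above both → same outcome either way.
Count: 0.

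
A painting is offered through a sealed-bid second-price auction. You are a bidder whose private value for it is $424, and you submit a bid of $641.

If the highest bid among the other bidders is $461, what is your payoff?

Your bid $641 exceeds the highest competing bid $461, so you win.
In a second-price auction the winner pays the second-highest bid, $461.
Payoff = value − price = $424 − $461 = −$37.

−$37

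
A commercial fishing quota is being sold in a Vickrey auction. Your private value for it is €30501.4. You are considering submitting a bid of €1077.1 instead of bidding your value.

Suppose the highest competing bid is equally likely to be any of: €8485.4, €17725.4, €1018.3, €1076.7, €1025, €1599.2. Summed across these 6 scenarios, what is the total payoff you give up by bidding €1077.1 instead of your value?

The deviation costs you only when the competing bid falls strictly between €1077.1 and €30501.4; elsewhere both bids give the same outcome.
€8485.4: truthful payoff €22016, deviation payoff €0 → loss €22016.
€17725.4: truthful payoff €12776, deviation payoff €0 → loss €12776.
€1018.3: outcomes coincide → loss €0.
€1076.7: outcomes coincide → loss €0.
€1025: outcomes coincide → loss €0.
€1599.2: truthful payoff €28902.2, deviation payoff €0 → loss €28902.2.
Total loss = €22016 + €12776 + €28902.2 = €63694.2.

€63694.2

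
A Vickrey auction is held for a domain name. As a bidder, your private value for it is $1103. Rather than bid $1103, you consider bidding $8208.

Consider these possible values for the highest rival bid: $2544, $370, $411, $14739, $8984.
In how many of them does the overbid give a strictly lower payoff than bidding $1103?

The deviation hurts exactly when the highest competing bid lies strictly between $1103 and $8208 — overbidding then wins at a price above your value.
$2544: inside the interval → strictly worse (loss $1441).
$370: below both → same outcome either way.
$411: below both → same outcome either way.
$14739: above both → same outcome either way.
$8984: above both → same outcome either way.
Count: 1.

1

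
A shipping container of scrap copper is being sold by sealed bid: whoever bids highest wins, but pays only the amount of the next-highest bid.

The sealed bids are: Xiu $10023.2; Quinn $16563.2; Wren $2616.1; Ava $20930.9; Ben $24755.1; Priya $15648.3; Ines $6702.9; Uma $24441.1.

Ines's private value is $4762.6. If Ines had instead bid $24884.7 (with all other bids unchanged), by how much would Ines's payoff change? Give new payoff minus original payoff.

The highest bid among the other bidders is $24755.1; Ines's bid doesn't change that.
Original bid $6702.9: Ines is not highest (top rival bid is $24755.1); payoff $0.
Alternative bid $24884.7: Ines is highest, pays the top rival bid $24755.1; payoff $4762.6 − $24755.1 = −$19992.5.
Change in payoff = −$19992.5 − ($0) = −$19992.5.

−$19992.5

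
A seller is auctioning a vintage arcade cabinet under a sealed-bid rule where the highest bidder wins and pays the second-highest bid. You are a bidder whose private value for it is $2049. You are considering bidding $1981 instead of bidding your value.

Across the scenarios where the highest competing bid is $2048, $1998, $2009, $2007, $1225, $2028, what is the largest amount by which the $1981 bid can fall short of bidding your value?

$2048: truthful gives $1, deviation gives $0 → loss $1.
$1998: truthful gives $51, deviation gives $0 → loss $51.
$2009: truthful gives $40, deviation gives $0 → loss $40.
$2007: truthful gives $42, deviation gives $0 → loss $42.
$1225: same outcome either way → loss $0.
$2028: truthful gives $21, deviation gives $0 → loss $21.
Maximum loss: $51.

$51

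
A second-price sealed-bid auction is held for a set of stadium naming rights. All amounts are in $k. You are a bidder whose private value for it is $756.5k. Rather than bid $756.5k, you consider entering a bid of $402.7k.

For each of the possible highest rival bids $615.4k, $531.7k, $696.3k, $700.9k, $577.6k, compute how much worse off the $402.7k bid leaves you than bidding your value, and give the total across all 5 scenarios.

$660.6k

The deviation costs you only when the competing bid falls strictly between $402.7k and $756.5k; elsewhere both bids give the same outcome.
$615.4k: truthful payoff $141.1k, deviation payoff $0k → loss $141.1k.
$531.7k: truthful payoff $224.8k, deviation payoff $0k → loss $224.8k.
$696.3k: truthful payoff $60.2k, deviation payoff $0k → loss $60.2k.
$700.9k: truthful payoff $55.6k, deviation payoff $0k → loss $55.6k.
$577.6k: truthful payoff $178.9k, deviation payoff $0k → loss $178.9k.
Total loss = $141.1k + $224.8k + $60.2k + $55.6k + $178.9k = $660.6k.
Because the price is fixed by the runner-up's bid, deviating from your value can only change a good outcome into a bad one — never the reverse.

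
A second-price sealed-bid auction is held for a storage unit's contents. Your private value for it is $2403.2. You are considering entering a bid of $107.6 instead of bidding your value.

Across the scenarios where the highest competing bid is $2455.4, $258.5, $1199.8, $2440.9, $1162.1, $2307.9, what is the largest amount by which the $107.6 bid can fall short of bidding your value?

$2144.7

$2455.4: same outcome either way → loss $0.
$258.5: truthful gives $2144.7, deviation gives $0 → loss $2144.7.
$1199.8: truthful gives $1203.4, deviation gives $0 → loss $1203.4.
$2440.9: same outcome either way → loss $0.
$1162.1: truthful gives $1241.1, deviation gives $0 → loss $1241.1.
$2307.9: truthful gives $95.3, deviation gives $0 → loss $95.3.
Maximum loss: $2144.7.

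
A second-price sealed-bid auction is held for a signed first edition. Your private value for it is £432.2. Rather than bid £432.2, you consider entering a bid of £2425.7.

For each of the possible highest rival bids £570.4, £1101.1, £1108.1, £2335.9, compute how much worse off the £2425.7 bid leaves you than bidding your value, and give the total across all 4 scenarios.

The deviation costs you only when the competing bid falls strictly between £432.2 and £2425.7; elsewhere both bids give the same outcome.
£570.4: truthful payoff £0, deviation payoff −£138.2 → loss £138.2.
£1101.1: truthful payoff £0, deviation payoff −£668.9 → loss £668.9.
£1108.1: truthful payoff £0, deviation payoff −£675.9 → loss £675.9.
£2335.9: truthful payoff £0, deviation payoff −£1903.7 → loss £1903.7.
Total loss = £138.2 + £668.9 + £675.9 + £1903.7 = £3386.7.

£3386.7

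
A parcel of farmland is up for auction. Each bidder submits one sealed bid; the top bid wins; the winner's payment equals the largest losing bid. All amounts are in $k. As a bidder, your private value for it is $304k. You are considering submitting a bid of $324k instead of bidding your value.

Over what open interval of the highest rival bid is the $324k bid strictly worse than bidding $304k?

If the competing bid is below $304k, both bids win at the same price — no difference.
If it is above $324k, both bids lose — no difference.
If it lies strictly between $304k and $324k, bidding your value loses (payoff 0) while bidding $324k wins at a price above your value (payoff negative).
So the deviation strictly hurts on the open interval ($304k, $324k).
Truthful bidding weakly dominates here: raising your bid can only win items priced above your value, and lowering it can only forfeit items priced below.

($304k, $324k)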